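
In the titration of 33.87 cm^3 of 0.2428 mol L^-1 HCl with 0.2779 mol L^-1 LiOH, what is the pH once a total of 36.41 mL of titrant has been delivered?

n(acid) = 0.2428 x 0.03387 = 0.008224 mol; n(LiOH) added = 0.2779 x 0.03641 = 0.01012 mol.
Base is in excess by 0.01012 - 0.008224 = 0.001895 mol in a total volume of 0.07028 L.
[OH^-] = 0.001895/0.07028 = 0.02696 M, so pOH = 1.57 and pH = 14.00 - 1.57 = 12.43.

12.43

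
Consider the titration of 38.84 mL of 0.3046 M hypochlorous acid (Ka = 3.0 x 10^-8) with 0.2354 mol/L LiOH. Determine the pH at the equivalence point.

10.32

n(HClO) = 0.3046 x 0.03884 = 0.01183 mol; V(LiOH) at equivalence = 0.01183/0.2354 = 0.05026 L.
At equivalence all the acid is converted to ClO-; total volume = 0.03884 + 0.05026 = 0.08910 L, so [ClO-] = 0.01183/0.08910 = 0.1328 M.
Kb = Kw/Ka = 1.0e-14 / 3.0 x 10^-8 = 3.33e-7.
[OH^-] = sqrt(Kb x [ClO-]) = sqrt(3.33e-7 x 0.1328) = 0.000210 M.
pOH = 3.68, so pH = 14.00 - 3.68 = 10.32.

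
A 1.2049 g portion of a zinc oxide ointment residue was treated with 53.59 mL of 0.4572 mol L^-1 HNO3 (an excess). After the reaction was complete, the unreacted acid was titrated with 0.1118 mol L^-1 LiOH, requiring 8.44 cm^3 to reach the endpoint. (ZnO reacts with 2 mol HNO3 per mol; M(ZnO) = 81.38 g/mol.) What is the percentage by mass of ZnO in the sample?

79.6%

Total n(HNO3) added = 0.4572 x 0.05359 = 0.02450 mol.
n(LiOH) used = 0.1118 x 0.008440 = 0.0009436 mol, which equals the excess n(HNO3).
So n(HNO3) consumed by the sample = 0.02450 - 0.0009436 = 0.02356 mol.
n(ZnO) = 0.02356 / 2 = 0.01178 mol.
mass ZnO = 0.01178 x 81.38 = 0.9586 g, so %ZnO = 0.9586/1.2049 x 100 = 79.6%.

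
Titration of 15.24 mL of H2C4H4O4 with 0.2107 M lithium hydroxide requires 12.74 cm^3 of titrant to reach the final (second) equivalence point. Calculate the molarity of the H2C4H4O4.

n(LiOH) = 0.2107 x 0.01274 = 0.002684 mol.
At the final (second) equivalence point, 2 mol OH^- react per mol H2C4H4O4, so n(H2C4H4O4) = 0.002684 / 2 = 0.001342 mol.
[H2C4H4O4] = 0.001342 / 0.01524 L = 0.0881 M.

0.0881 M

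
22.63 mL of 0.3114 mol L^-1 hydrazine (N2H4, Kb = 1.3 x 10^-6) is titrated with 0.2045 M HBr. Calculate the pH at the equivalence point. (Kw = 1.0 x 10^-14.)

4.51

n(N2H4) = 0.3114 x 0.02263 = 0.007047 mol; V(HBr) at equivalence = 0.007047/0.2045 = 0.03446 L.
At equivalence the base is fully converted to N2H5+; total volume = 0.05709 L, so [N2H5+] = 0.007047/0.05709 = 0.1234 M.
Ka(N2H5+) = Kw/Kb = 1.0e-14 / 1.3 x 10^-6 = 7.69e-9.
[H^+] = sqrt(Ka x [N2H5+]) = sqrt(7.69e-9 x 0.1234) = 3.08e-5 M.
pH = -log(3.08e-5) = 4.51.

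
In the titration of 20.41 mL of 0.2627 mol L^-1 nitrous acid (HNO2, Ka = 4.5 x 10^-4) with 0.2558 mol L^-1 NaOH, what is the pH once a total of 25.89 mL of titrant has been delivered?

n(acid) = 0.2627 x 0.02041 = 0.005362 mol; n(NaOH) added = 0.2558 x 0.02589 = 0.006623 mol.
Base is in excess by 0.006623 - 0.005362 = 0.001261 mol in a total volume of 0.04630 L.
[OH^-] = 0.001261/0.04630 = 0.02723 M, so pOH = 1.56 and pH = 14.00 - 1.56 = 12.44.

12.44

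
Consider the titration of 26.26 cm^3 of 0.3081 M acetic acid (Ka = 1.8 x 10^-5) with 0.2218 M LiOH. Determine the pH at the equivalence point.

8.93

n(CH3COOH) = 0.3081 x 0.02626 = 0.008091 mol; V(LiOH) at equivalence = 0.008091/0.2218 = 0.03648 L.
At equivalence all the acid is converted to CH3COO-; total volume = 0.02626 + 0.03648 = 0.06274 L, so [CH3COO-] = 0.008091/0.06274 = 0.1290 M.
Kb = Kw/Ka = 1.0e-14 / 1.8 x 10^-5 = 5.56e-10.
[OH^-] = sqrt(Kb x [CH3COO-]) = sqrt(5.56e-10 x 0.1290) = 8.46e-6 M.
pOH = 5.07, so pH = 14.00 - 5.07 = 8.93.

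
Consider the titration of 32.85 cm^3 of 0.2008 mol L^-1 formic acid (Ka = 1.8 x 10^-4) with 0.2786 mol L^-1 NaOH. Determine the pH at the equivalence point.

n(HCOOH) = 0.2008 x 0.03285 = 0.006596 mol; V(NaOH) at equivalence = 0.006596/0.2786 = 0.02368 L.
At equivalence all the acid is converted to HCOO-; total volume = 0.03285 + 0.02368 = 0.05653 L, so [HCOO-] = 0.006596/0.05653 = 0.1167 M.
Kb = Kw/Ka = 1.0e-14 / 1.8 x 10^-4 = 5.56e-11.
[OH^-] = sqrt(Kb x [HCOO-]) = sqrt(5.56e-11 x 0.1167) = 2.55e-6 M.
pOH = 5.59, so pH = 14.00 - 5.59 = 8.41.

8.41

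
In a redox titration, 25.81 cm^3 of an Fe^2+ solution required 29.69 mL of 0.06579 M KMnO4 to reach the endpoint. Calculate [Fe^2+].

0.378 M

n(KMnO4) = 0.06579 x 0.02969 = 0.001953 mol.
From the balanced equation, 1 mol KMnO4 reacts with 5 mol Fe^2+, so n(Fe^2+) = 0.001953 x 5/1 = 0.009767 mol.
[Fe^2+] = 0.009767 / 0.02581 L = 0.378 M.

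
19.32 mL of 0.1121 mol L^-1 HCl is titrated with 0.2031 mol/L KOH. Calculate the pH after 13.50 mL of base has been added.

n(acid) = 0.1121 x 0.01932 = 0.002166 mol; n(KOH) added = 0.2031 x 0.01350 = 0.002742 mol.
Base is in excess by 0.002742 - 0.002166 = 0.0005761 mol in a total volume of 0.03282 L.
[OH^-] = 0.0005761/0.03282 = 0.01755 M, so pOH = 1.76 and pH = 14.00 - 1.76 = 12.24.

12.24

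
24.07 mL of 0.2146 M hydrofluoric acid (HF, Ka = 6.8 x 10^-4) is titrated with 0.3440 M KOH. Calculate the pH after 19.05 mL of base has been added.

12.51

n(acid) = 0.2146 x 0.02407 = 0.005165 mol; n(KOH) added = 0.3440 x 0.01905 = 0.006553 mol.
Base is in excess by 0.006553 - 0.005165 = 0.001388 mol in a total volume of 0.04312 L.
[OH^-] = 0.001388/0.04312 = 0.03218 M, so pOH = 1.49 and pH = 14.00 - 1.49 = 12.51.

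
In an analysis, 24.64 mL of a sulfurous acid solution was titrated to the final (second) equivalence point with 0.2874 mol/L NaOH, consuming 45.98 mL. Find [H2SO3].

0.268 M

n(NaOH) = 0.2874 x 0.04598 = 0.01321 mol.
At the final (second) equivalence point, 2 mol OH^- react per mol H2SO3, so n(H2SO3) = 0.01321 / 2 = 0.006607 mol.
[H2SO3] = 0.006607 / 0.02464 L = 0.268 M.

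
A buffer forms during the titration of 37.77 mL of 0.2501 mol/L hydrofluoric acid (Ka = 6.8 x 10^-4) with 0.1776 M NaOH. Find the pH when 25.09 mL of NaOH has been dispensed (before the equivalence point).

3.12

Initial n(HF) = 0.2501 x 0.03777 = 0.009446 mol.
n(NaOH) added = 0.1776 x 0.02509 = 0.004456 mol, converting that many moles of HF to F-.
Remaining n(HF) = 0.004990 mol; n(F-) = 0.004456 mol.
By Henderson-Hasselbalch, pH = pKa + log([A^-]/[HA]) = 3.17 + log(0.004456/0.004990) = 3.17 + (-0.05) = 3.12.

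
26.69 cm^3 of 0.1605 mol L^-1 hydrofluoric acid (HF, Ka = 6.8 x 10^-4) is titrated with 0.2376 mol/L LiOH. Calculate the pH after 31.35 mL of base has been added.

n(acid) = 0.1605 x 0.02669 = 0.004284 mol; n(LiOH) added = 0.2376 x 0.03135 = 0.007449 mol.
Base is in excess by 0.007449 - 0.004284 = 0.003165 mol in a total volume of 0.05804 L.
[OH^-] = 0.003165/0.05804 = 0.05453 M, so pOH = 1.26 and pH = 14.00 - 1.26 = 12.74.

12.74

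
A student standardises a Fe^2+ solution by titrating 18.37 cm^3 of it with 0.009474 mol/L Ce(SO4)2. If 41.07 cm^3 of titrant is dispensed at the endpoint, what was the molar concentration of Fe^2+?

n(Ce(SO4)2) = 0.009474 x 0.04107 = 0.0003891 mol.
From the balanced equation, 1 mol Ce(SO4)2 reacts with 1 mol Fe^2+, so n(Fe^2+) = 0.0003891 x 1/1 = 0.0003891 mol.
[Fe^2+] = 0.0003891 / 0.01837 L = 0.0212 M.

0.0212 M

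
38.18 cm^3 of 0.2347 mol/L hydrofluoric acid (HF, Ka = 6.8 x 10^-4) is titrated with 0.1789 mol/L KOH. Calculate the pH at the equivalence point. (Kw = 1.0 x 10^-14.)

n(HF) = 0.2347 x 0.03818 = 0.008961 mol; V(KOH) at equivalence = 0.008961/0.1789 = 0.05009 L.
At equivalence all the acid is converted to F-; total volume = 0.03818 + 0.05009 = 0.08827 L, so [F-] = 0.008961/0.08827 = 0.1015 M.
Kb = Kw/Ka = 1.0e-14 / 6.8 x 10^-4 = 1.47e-11.
[OH^-] = sqrt(Kb x [F-]) = sqrt(1.47e-11 x 0.1015) = 1.22e-6 M.
pOH = 5.91, so pH = 14.00 - 5.91 = 8.09.

8.09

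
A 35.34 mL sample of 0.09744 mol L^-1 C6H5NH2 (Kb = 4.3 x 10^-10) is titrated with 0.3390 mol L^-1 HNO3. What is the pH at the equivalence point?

2.88

n(C6H5NH2) = 0.09744 x 0.03534 = 0.003444 mol; V(HNO3) at equivalence = 0.003444/0.3390 = 0.01016 L.
At equivalence the base is fully converted to C6H5NH3+; total volume = 0.04550 L, so [C6H5NH3+] = 0.003444/0.04550 = 0.07569 M.
Ka(C6H5NH3+) = Kw/Kb = 1.0e-14 / 4.3 x 10^-10 = 2.33e-5.
[H^+] = sqrt(Ka x [C6H5NH3+]) = sqrt(2.33e-5 x 0.07569) = 0.00133 M.
pH = -log(0.00133) = 2.88.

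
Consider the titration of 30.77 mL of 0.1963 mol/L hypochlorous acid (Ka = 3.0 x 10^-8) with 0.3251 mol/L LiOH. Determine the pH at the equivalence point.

n(HClO) = 0.1963 x 0.03077 = 0.006040 mol; V(LiOH) at equivalence = 0.006040/0.3251 = 0.01858 L.
At equivalence all the acid is converted to ClO-; total volume = 0.03077 + 0.01858 = 0.04935 L, so [ClO-] = 0.006040/0.04935 = 0.1224 M.
Kb = Kw/Ka = 1.0e-14 / 3.0 x 10^-8 = 3.33e-7.
[OH^-] = sqrt(Kb x [ClO-]) = sqrt(3.33e-7 x 0.1224) = 0.000202 M.
pOH = 3.69, so pH = 14.00 - 3.69 = 10.31.

10.31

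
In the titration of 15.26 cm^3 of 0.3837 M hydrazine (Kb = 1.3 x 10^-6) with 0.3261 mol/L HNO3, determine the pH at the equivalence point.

n(N2H4) = 0.3837 x 0.01526 = 0.005855 mol; V(HNO3) at equivalence = 0.005855/0.3261 = 0.01796 L.
At equivalence the base is fully converted to N2H5+; total volume = 0.03322 L, so [N2H5+] = 0.005855/0.03322 = 0.1763 M.
Ka(N2H5+) = Kw/Kb = 1.0e-14 / 1.3 x 10^-6 = 7.69e-9.
[H^+] = sqrt(Ka x [N2H5+]) = sqrt(7.69e-9 x 0.1763) = 3.68e-5 M.
pH = -log(3.68e-5) = 4.43.

4.43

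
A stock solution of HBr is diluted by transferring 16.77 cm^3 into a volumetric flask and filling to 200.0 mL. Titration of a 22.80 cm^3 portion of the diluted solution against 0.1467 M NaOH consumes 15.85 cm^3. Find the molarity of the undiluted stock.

1.22 M

n(NaOH) = 0.1467 x 0.01585 = 0.002325 mol.
n(HBr) in the aliquot = 0.002325 mol.
[diluted HBr] = 0.002325 / 0.02280 = 0.1020 M.
Dilution factor = 200.0/16.77 = 11.93, so [stock] = 0.1020 x 11.93 = 1.22 M.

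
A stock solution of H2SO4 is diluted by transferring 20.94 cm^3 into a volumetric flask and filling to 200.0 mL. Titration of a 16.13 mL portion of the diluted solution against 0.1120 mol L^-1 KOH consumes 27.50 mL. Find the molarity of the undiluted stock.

n(KOH) = 0.1120 x 0.02750 = 0.003080 mol.
n(H2SO4) in the aliquot = 0.003080 x 1/2 = 0.001540 mol.
[diluted H2SO4] = 0.001540 / 0.01613 = 0.09547 M.
Dilution factor = 200.0/20.94 = 9.551, so [stock] = 0.09547 x 9.551 = 0.912 M.

0.912 M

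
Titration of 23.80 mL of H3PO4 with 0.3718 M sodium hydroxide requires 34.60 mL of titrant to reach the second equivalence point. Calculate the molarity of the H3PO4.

n(NaOH) = 0.3718 x 0.03460 = 0.01286 mol.
At the second equivalence point, 2 mol OH^- react per mol H3PO4, so n(H3PO4) = 0.01286 / 2 = 0.006432 mol.
[H3PO4] = 0.006432 / 0.02380 L = 0.270 M.

0.270 M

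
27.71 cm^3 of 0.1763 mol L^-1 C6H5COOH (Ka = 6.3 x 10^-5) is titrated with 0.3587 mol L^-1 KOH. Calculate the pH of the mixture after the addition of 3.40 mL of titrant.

3.72

Initial n(C6H5COOH) = 0.1763 x 0.02771 = 0.004885 mol.
n(KOH) added = 0.3587 x 0.003400 = 0.001220 mol, converting that many moles of C6H5COOH to C6H5COO-.
Remaining n(C6H5COOH) = 0.003666 mol; n(C6H5COO-) = 0.001220 mol.
By Henderson-Hasselbalch, pH = pKa + log([A^-]/[HA]) = 4.20 + log(0.001220/0.003666) = 4.20 + (-0.48) = 3.72.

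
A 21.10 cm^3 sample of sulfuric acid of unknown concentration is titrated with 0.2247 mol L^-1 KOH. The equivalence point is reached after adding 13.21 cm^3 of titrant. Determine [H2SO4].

n(KOH) delivered = 0.2247 x 0.01321 = 0.002968 mol.
The reaction is 1 H2SO4 + 2 KOH, so n(H2SO4) = 0.002968 x 1/2 = 0.001484 mol.
[H2SO4] = 0.001484 mol / 0.02110 L = 0.0703 M.

0.0703 M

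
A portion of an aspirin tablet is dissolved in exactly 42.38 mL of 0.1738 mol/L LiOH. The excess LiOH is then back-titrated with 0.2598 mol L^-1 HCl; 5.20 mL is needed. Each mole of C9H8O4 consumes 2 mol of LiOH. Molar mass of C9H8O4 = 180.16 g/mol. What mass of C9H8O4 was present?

0.542 g

Total n(LiOH) added = 0.1738 x 0.04238 = 0.007366 mol.
n(HCl) used = 0.2598 x 0.005200 = 0.001351 mol, which equals the excess n(LiOH).
So n(LiOH) consumed by the sample = 0.007366 - 0.001351 = 0.006015 mol.
n(C9H8O4) = 0.006015 / 2 = 0.003007 mol.
mass = 0.003007 mol x 180.16 g/mol = 0.542 g.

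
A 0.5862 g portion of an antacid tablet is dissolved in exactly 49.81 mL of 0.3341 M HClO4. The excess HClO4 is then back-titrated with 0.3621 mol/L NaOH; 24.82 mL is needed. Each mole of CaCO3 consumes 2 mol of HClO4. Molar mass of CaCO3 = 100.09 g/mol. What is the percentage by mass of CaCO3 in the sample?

65.3%

Total n(HClO4) added = 0.3341 x 0.04981 = 0.01664 mol.
n(NaOH) used = 0.3621 x 0.02482 = 0.008987 mol, which equals the excess n(HClO4).
So n(HClO4) consumed by the sample = 0.01664 - 0.008987 = 0.007654 mol.
n(CaCO3) = 0.007654 / 2 = 0.003827 mol.
mass CaCO3 = 0.003827 x 100.09 = 0.3831 g, so %CaCO3 = 0.3831/0.5862 x 100 = 65.3%.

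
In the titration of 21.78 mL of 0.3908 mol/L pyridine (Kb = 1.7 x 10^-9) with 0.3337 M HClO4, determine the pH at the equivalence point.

n(C5H5N) = 0.3908 x 0.02178 = 0.008512 mol; V(HClO4) at equivalence = 0.008512/0.3337 = 0.02551 L.
At equivalence the base is fully converted to C5H5NH+; total volume = 0.04729 L, so [C5H5NH+] = 0.008512/0.04729 = 0.1800 M.
Ka(C5H5NH+) = Kw/Kb = 1.0e-14 / 1.7 x 10^-9 = 5.88e-6.
[H^+] = sqrt(Ka x [C5H5NH+]) = sqrt(5.88e-6 x 0.1800) = 0.00103 M.
pH = -log(0.00103) = 2.99.

2.99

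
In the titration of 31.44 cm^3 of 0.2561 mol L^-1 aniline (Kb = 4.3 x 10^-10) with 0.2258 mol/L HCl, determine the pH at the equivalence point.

2.78

n(C6H5NH2) = 0.2561 x 0.03144 = 0.008052 mol; V(HCl) at equivalence = 0.008052/0.2258 = 0.03566 L.
At equivalence the base is fully converted to C6H5NH3+; total volume = 0.06710 L, so [C6H5NH3+] = 0.008052/0.06710 = 0.1200 M.
Ka(C6H5NH3+) = Kw/Kb = 1.0e-14 / 4.3 x 10^-10 = 2.33e-5.
[H^+] = sqrt(Ka x [C6H5NH3+]) = sqrt(2.33e-5 x 0.1200) = 0.00167 M.
pH = -log(0.00167) = 2.78.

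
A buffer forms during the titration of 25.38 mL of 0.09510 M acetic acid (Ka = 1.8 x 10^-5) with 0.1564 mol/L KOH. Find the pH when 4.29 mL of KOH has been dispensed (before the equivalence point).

4.33

Initial n(CH3COOH) = 0.09510 x 0.02538 = 0.002414 mol.
n(KOH) added = 0.1564 x 0.004290 = 0.0006710 mol, converting that many moles of CH3COOH to CH3COO-.
Remaining n(CH3COOH) = 0.001743 mol; n(CH3COO-) = 0.0006710 mol.
By Henderson-Hasselbalch, pH = pKa + log([A^-]/[HA]) = 4.74 + log(0.0006710/0.001743) = 4.74 + (-0.41) = 4.33.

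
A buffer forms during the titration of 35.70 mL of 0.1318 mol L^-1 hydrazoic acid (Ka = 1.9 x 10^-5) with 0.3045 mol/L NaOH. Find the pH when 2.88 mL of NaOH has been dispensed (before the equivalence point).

4.08

Initial n(HN3) = 0.1318 x 0.03570 = 0.004705 mol.
n(NaOH) added = 0.3045 x 0.002880 = 0.0008770 mol, converting that many moles of HN3 to N3-.
Remaining n(HN3) = 0.003828 mol; n(N3-) = 0.0008770 mol.
By Henderson-Hasselbalch, pH = pKa + log([A^-]/[HA]) = 4.72 + log(0.0008770/0.003828) = 4.72 + (-0.64) = 4.08.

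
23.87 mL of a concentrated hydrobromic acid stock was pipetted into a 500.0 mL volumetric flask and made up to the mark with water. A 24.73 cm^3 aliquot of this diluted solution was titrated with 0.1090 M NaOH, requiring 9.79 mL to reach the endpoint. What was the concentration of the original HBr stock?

0.904 M

n(NaOH) = 0.1090 x 0.009790 = 0.001067 mol.
n(HBr) in the aliquot = 0.001067 mol.
[diluted HBr] = 0.001067 / 0.02473 = 0.04315 M.
Dilution factor = 500.0/23.87 = 20.95, so [stock] = 0.04315 x 20.95 = 0.904 M.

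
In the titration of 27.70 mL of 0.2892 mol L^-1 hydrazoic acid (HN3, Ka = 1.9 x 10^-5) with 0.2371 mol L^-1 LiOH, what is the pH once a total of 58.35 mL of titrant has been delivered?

12.83

n(acid) = 0.2892 x 0.02770 = 0.008011 mol; n(LiOH) added = 0.2371 x 0.05835 = 0.01383 mol.
Base is in excess by 0.01383 - 0.008011 = 0.005824 mol in a total volume of 0.08605 L.
[OH^-] = 0.005824/0.08605 = 0.06768 M, so pOH = 1.17 and pH = 14.00 - 1.17 = 12.83.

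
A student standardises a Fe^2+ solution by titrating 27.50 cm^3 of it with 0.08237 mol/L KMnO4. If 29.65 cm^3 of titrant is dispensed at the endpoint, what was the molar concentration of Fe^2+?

0.444 M

n(KMnO4) = 0.08237 x 0.02965 = 0.002442 mol.
From the balanced equation, 1 mol KMnO4 reacts with 5 mol Fe^2+, so n(Fe^2+) = 0.002442 x 5/1 = 0.01221 mol.
[Fe^2+] = 0.01221 / 0.02750 L = 0.444 M.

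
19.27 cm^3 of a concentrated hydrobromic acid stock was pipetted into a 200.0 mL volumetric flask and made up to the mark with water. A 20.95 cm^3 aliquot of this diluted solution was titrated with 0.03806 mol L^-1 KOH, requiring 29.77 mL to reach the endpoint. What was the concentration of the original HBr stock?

0.561 M

n(KOH) = 0.03806 x 0.02977 = 0.001133 mol.
n(HBr) in the aliquot = 0.001133 mol.
[diluted HBr] = 0.001133 / 0.02095 = 0.05408 M.
Dilution factor = 200.0/19.27 = 10.38, so [stock] = 0.05408 x 10.38 = 0.561 M.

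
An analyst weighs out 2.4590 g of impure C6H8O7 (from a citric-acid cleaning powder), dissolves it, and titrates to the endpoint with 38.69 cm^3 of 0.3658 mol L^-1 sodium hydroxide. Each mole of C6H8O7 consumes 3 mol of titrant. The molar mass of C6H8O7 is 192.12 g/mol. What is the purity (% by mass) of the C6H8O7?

n(NaOH) = 0.3658 x 0.03869 = 0.01415 mol.
n(C6H8O7) = 0.01415 / 3 = 0.004718 mol.
mass of C6H8O7 = 0.004718 x 192.12 = 0.9063 g.
% purity = 0.9063 / 2.4590 x 100 = 36.9%.

36.9%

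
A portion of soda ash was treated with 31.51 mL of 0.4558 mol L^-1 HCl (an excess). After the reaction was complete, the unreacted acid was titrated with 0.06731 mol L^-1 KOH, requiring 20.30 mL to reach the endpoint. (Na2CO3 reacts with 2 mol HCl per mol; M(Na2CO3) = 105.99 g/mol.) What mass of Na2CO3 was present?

0.689 g

Total n(HCl) added = 0.4558 x 0.03151 = 0.01436 mol.
n(KOH) used = 0.06731 x 0.02030 = 0.001366 mol, which equals the excess n(HCl).
So n(HCl) consumed by the sample = 0.01436 - 0.001366 = 0.01300 mol.
n(Na2CO3) = 0.01300 / 2 = 0.006498 mol.
mass = 0.006498 mol x 105.99 g/mol = 0.689 g.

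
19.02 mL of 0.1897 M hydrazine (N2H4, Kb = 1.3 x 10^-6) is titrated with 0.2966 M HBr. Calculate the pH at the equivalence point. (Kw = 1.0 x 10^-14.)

n(N2H4) = 0.1897 x 0.01902 = 0.003608 mol; V(HBr) at equivalence = 0.003608/0.2966 = 0.01216 L.
At equivalence the base is fully converted to N2H5+; total volume = 0.03118 L, so [N2H5+] = 0.003608/0.03118 = 0.1157 M.
Ka(N2H5+) = Kw/Kb = 1.0e-14 / 1.3 x 10^-6 = 7.69e-9.
[H^+] = sqrt(Ka x [N2H5+]) = sqrt(7.69e-9 x 0.1157) = 2.98e-5 M.
pH = -log(2.98e-5) = 4.53.

4.53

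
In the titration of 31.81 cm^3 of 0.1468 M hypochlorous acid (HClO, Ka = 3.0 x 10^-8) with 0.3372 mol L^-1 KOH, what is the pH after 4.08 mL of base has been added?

7.14

Initial n(HClO) = 0.1468 x 0.03181 = 0.004670 mol.
n(KOH) added = 0.3372 x 0.004080 = 0.001376 mol, converting that many moles of HClO to ClO-.
Remaining n(HClO) = 0.003294 mol; n(ClO-) = 0.001376 mol.
By Henderson-Hasselbalch, pH = pKa + log([A^-]/[HA]) = 7.52 + log(0.001376/0.003294) = 7.52 + (-0.38) = 7.14.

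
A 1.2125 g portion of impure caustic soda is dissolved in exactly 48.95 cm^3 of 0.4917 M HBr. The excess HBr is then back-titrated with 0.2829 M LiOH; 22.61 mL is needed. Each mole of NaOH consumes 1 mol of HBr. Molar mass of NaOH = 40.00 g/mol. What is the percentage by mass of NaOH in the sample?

Total n(HBr) added = 0.4917 x 0.04895 = 0.02407 mol.
n(LiOH) used = 0.2829 x 0.02261 = 0.006396 mol, which equals the excess n(HBr).
So n(HBr) consumed by the sample = 0.02407 - 0.006396 = 0.01767 mol.
n(NaOH) = 0.01767 / 1 = 0.01767 mol.
mass NaOH = 0.01767 x 40.00 = 0.7069 g, so %NaOH = 0.7069/1.2125 x 100 = 58.3%.

58.3%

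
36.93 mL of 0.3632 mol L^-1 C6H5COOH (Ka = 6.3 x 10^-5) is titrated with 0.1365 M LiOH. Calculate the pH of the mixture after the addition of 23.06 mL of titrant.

3.69

Initial n(C6H5COOH) = 0.3632 x 0.03693 = 0.01341 mol.
n(LiOH) added = 0.1365 x 0.02306 = 0.003148 mol, converting that many moles of C6H5COOH to C6H5COO-.
Remaining n(C6H5COOH) = 0.01027 mol; n(C6H5COO-) = 0.003148 mol.
By Henderson-Hasselbalch, pH = pKa + log([A^-]/[HA]) = 4.20 + log(0.003148/0.01027) = 4.20 + (-0.51) = 3.69.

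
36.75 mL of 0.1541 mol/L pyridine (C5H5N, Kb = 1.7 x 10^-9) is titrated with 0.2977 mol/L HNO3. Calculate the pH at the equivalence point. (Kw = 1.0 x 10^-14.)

n(C5H5N) = 0.1541 x 0.03675 = 0.005663 mol; V(HNO3) at equivalence = 0.005663/0.2977 = 0.01902 L.
At equivalence the base is fully converted to C5H5NH+; total volume = 0.05577 L, so [C5H5NH+] = 0.005663/0.05577 = 0.1015 M.
Ka(C5H5NH+) = Kw/Kb = 1.0e-14 / 1.7 x 10^-9 = 5.88e-6.
[H^+] = sqrt(Ka x [C5H5NH+]) = sqrt(5.88e-6 x 0.1015) = 0.000773 M.
pH = -log(0.000773) = 3.11.

3.11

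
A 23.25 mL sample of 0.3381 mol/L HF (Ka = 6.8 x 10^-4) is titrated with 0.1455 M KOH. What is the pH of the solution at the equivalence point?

n(HF) = 0.3381 x 0.02325 = 0.007861 mol; V(KOH) at equivalence = 0.007861/0.1455 = 0.05403 L.
At equivalence all the acid is converted to F-; total volume = 0.02325 + 0.05403 = 0.07728 L, so [F-] = 0.007861/0.07728 = 0.1017 M.
Kb = Kw/Ka = 1.0e-14 / 6.8 x 10^-4 = 1.47e-11.
[OH^-] = sqrt(Kb x [F-]) = sqrt(1.47e-11 x 0.1017) = 1.22e-6 M.
pOH = 5.91, so pH = 14.00 - 5.91 = 8.09.

8.09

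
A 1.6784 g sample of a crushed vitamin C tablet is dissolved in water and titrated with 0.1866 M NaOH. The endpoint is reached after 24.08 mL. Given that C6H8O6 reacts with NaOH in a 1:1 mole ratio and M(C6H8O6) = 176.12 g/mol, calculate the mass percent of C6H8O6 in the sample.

47.1%

n(NaOH) = 0.1866 x 0.02408 = 0.004493 mol.
n(C6H8O6) = 0.004493 / 1 = 0.004493 mol.
mass of C6H8O6 = 0.004493 x 176.12 = 0.7914 g.
% purity = 0.7914 / 1.6784 x 100 = 47.1%.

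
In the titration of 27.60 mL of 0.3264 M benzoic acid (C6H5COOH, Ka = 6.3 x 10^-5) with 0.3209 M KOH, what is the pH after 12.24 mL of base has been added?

4.09

Initial n(C6H5COOH) = 0.3264 x 0.02760 = 0.009009 mol.
n(KOH) added = 0.3209 x 0.01224 = 0.003928 mol, converting that many moles of C6H5COOH to C6H5COO-.
Remaining n(C6H5COOH) = 0.005081 mol; n(C6H5COO-) = 0.003928 mol.
By Henderson-Hasselbalch, pH = pKa + log([A^-]/[HA]) = 4.20 + log(0.003928/0.005081) = 4.20 + (-0.11) = 4.09.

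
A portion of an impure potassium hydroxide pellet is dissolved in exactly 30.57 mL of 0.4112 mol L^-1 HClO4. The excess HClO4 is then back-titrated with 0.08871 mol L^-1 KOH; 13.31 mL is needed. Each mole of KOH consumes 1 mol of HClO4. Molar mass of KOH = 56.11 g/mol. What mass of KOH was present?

Total n(HClO4) added = 0.4112 x 0.03057 = 0.01257 mol.
n(KOH) used = 0.08871 x 0.01331 = 0.001181 mol, which equals the excess n(HClO4).
So n(HClO4) consumed by the sample = 0.01257 - 0.001181 = 0.01139 mol.
n(KOH) = 0.01139 / 1 = 0.01139 mol.
mass = 0.01139 mol x 56.11 g/mol = 0.639 g.

0.639 g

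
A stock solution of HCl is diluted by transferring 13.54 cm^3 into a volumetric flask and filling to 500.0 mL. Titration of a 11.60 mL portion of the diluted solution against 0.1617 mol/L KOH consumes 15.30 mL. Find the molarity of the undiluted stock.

7.88 M

n(KOH) = 0.1617 x 0.01530 = 0.002474 mol.
n(HCl) in the aliquot = 0.002474 mol.
[diluted HCl] = 0.002474 / 0.01160 = 0.2133 M.
Dilution factor = 500.0/13.54 = 36.93, so [stock] = 0.2133 x 36.93 = 7.88 M.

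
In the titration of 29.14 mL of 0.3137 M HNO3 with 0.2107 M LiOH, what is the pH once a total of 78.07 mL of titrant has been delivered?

n(acid) = 0.3137 x 0.02914 = 0.009141 mol; n(LiOH) added = 0.2107 x 0.07807 = 0.01645 mol.
Base is in excess by 0.01645 - 0.009141 = 0.007308 mol in a total volume of 0.1072 L.
[OH^-] = 0.007308/0.1072 = 0.06817 M, so pOH = 1.17 and pH = 14.00 - 1.17 = 12.83.

12.83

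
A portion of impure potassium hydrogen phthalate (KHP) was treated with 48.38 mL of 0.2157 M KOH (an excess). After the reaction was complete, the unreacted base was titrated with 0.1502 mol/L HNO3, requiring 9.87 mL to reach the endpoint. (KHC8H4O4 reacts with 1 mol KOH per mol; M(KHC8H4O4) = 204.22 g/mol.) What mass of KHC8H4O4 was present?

Total n(KOH) added = 0.2157 x 0.04838 = 0.01044 mol.
n(HNO3) used = 0.1502 x 0.009870 = 0.001482 mol, which equals the excess n(KOH).
So n(KOH) consumed by the sample = 0.01044 - 0.001482 = 0.008953 mol.
n(KHC8H4O4) = 0.008953 / 1 = 0.008953 mol.
mass = 0.008953 mol x 204.22 g/mol = 1.83 g.

1.83 g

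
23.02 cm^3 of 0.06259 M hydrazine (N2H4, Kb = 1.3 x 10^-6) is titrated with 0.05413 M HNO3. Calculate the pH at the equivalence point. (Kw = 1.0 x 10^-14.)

n(N2H4) = 0.06259 x 0.02302 = 0.001441 mol; V(HNO3) at equivalence = 0.001441/0.05413 = 0.02662 L.
At equivalence the base is fully converted to N2H5+; total volume = 0.04964 L, so [N2H5+] = 0.001441/0.04964 = 0.02903 M.
Ka(N2H5+) = Kw/Kb = 1.0e-14 / 1.3 x 10^-6 = 7.69e-9.
[H^+] = sqrt(Ka x [N2H5+]) = sqrt(7.69e-9 x 0.02903) = 1.49e-5 M.
pH = -log(1.49e-5) = 4.83.

4.83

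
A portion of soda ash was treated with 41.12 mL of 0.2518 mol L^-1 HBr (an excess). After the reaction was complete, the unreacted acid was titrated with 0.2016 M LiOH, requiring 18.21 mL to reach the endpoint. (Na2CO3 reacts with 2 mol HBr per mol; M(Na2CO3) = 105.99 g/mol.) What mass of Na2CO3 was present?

0.354 g

Total n(HBr) added = 0.2518 x 0.04112 = 0.01035 mol.
n(LiOH) used = 0.2016 x 0.01821 = 0.003671 mol, which equals the excess n(HBr).
So n(HBr) consumed by the sample = 0.01035 - 0.003671 = 0.006683 mol.
n(Na2CO3) = 0.006683 / 2 = 0.003341 mol.
mass = 0.003341 mol x 105.99 g/mol = 0.354 g.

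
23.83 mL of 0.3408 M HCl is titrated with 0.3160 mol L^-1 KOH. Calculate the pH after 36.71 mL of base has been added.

12.76

n(acid) = 0.3408 x 0.02383 = 0.008121 mol; n(KOH) added = 0.3160 x 0.03671 = 0.01160 mol.
Base is in excess by 0.01160 - 0.008121 = 0.003479 mol in a total volume of 0.06054 L.
[OH^-] = 0.003479/0.06054 = 0.05747 M, so pOH = 1.24 and pH = 14.00 - 1.24 = 12.76.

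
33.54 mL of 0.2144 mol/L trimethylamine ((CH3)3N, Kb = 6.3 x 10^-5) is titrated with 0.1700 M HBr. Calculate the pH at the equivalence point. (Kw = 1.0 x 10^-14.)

n((CH3)3N) = 0.2144 x 0.03354 = 0.007191 mol; V(HBr) at equivalence = 0.007191/0.1700 = 0.04230 L.
At equivalence the base is fully converted to (CH3)3NH+; total volume = 0.07584 L, so [(CH3)3NH+] = 0.007191/0.07584 = 0.09482 M.
Ka((CH3)3NH+) = Kw/Kb = 1.0e-14 / 6.3 x 10^-5 = 1.59e-10.
[H^+] = sqrt(Ka x [(CH3)3NH+]) = sqrt(1.59e-10 x 0.09482) = 3.88e-6 M.
pH = -log(3.88e-6) = 5.41.

5.41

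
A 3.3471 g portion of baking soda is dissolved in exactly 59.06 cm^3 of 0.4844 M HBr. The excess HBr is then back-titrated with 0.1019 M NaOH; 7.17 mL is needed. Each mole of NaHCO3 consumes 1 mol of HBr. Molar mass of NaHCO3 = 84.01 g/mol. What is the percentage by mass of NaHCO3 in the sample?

Total n(HBr) added = 0.4844 x 0.05906 = 0.02861 mol.
n(NaOH) used = 0.1019 x 0.007170 = 0.0007306 mol, which equals the excess n(HBr).
So n(HBr) consumed by the sample = 0.02861 - 0.0007306 = 0.02788 mol.
n(NaHCO3) = 0.02788 / 1 = 0.02788 mol.
mass NaHCO3 = 0.02788 x 84.01 = 2.342 g, so %NaHCO3 = 2.342/3.3471 x 100 = 70.0%.

70.0%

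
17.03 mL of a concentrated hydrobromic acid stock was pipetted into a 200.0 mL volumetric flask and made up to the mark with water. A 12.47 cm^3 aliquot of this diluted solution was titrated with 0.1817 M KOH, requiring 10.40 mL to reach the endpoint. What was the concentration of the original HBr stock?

1.78 M

n(KOH) = 0.1817 x 0.01040 = 0.001890 mol.
n(HBr) in the aliquot = 0.001890 mol.
[diluted HBr] = 0.001890 / 0.01247 = 0.1515 M.
Dilution factor = 200.0/17.03 = 11.74, so [stock] = 0.1515 x 11.74 = 1.78 M.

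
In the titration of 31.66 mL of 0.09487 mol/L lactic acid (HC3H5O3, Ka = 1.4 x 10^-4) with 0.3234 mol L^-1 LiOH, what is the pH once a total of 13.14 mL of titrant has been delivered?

n(acid) = 0.09487 x 0.03166 = 0.003004 mol; n(LiOH) added = 0.3234 x 0.01314 = 0.004249 mol.
Base is in excess by 0.004249 - 0.003004 = 0.001246 mol in a total volume of 0.04480 L.
[OH^-] = 0.001246/0.04480 = 0.02781 M, so pOH = 1.56 and pH = 14.00 - 1.56 = 12.44.

12.44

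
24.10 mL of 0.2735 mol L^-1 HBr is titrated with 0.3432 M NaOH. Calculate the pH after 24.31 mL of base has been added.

12.56

n(acid) = 0.2735 x 0.02410 = 0.006591 mol; n(NaOH) added = 0.3432 x 0.02431 = 0.008343 mol.
Base is in excess by 0.008343 - 0.006591 = 0.001752 mol in a total volume of 0.04841 L.
[OH^-] = 0.001752/0.04841 = 0.03619 M, so pOH = 1.44 and pH = 14.00 - 1.44 = 12.56.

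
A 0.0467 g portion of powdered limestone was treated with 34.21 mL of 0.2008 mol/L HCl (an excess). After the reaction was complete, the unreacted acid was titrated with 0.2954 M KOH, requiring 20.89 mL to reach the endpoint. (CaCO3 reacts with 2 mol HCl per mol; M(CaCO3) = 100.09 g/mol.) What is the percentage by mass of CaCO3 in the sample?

Total n(HCl) added = 0.2008 x 0.03421 = 0.006869 mol.
n(KOH) used = 0.2954 x 0.02089 = 0.006171 mol, which equals the excess n(HCl).
So n(HCl) consumed by the sample = 0.006869 - 0.006171 = 0.0006985 mol.
n(CaCO3) = 0.0006985 / 2 = 0.0003492 mol.
mass CaCO3 = 0.0003492 x 100.09 = 0.03495 g, so %CaCO3 = 0.03495/0.0467 x 100 = 74.8%.

74.8%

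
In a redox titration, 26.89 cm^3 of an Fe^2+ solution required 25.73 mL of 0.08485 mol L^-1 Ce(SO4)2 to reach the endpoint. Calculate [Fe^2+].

n(Ce(SO4)2) = 0.08485 x 0.02573 = 0.002183 mol.
From the balanced equation, 1 mol Ce(SO4)2 reacts with 1 mol Fe^2+, so n(Fe^2+) = 0.002183 x 1/1 = 0.002183 mol.
[Fe^2+] = 0.002183 / 0.02689 L = 0.0812 M.

0.0812 M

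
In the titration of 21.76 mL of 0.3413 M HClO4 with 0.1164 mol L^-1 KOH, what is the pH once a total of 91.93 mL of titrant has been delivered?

12.46

n(acid) = 0.3413 x 0.02176 = 0.007427 mol; n(KOH) added = 0.1164 x 0.09193 = 0.01070 mol.
Base is in excess by 0.01070 - 0.007427 = 0.003274 mol in a total volume of 0.1137 L.
[OH^-] = 0.003274/0.1137 = 0.02880 M, so pOH = 1.54 and pH = 14.00 - 1.54 = 12.46.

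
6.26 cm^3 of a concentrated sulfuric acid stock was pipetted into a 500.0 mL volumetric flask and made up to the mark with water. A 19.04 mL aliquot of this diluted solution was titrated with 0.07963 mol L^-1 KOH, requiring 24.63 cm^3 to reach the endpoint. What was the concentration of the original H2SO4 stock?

4.11 M

n(KOH) = 0.07963 x 0.02463 = 0.001961 mol.
n(H2SO4) in the aliquot = 0.001961 x 1/2 = 0.0009806 mol.
[diluted H2SO4] = 0.0009806 / 0.01904 = 0.05150 M.
Dilution factor = 500.0/6.260 = 79.87, so [stock] = 0.05150 x 79.87 = 4.11 M.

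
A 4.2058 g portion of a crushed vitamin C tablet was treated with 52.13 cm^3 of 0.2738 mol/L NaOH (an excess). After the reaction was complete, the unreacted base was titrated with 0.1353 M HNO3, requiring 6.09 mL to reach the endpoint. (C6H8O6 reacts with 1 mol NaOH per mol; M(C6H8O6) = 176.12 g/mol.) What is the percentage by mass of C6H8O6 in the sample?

56.3%

Total n(NaOH) added = 0.2738 x 0.05213 = 0.01427 mol.
n(HNO3) used = 0.1353 x 0.006090 = 0.0008240 mol, which equals the excess n(NaOH).
So n(NaOH) consumed by the sample = 0.01427 - 0.0008240 = 0.01345 mol.
n(C6H8O6) = 0.01345 / 1 = 0.01345 mol.
mass C6H8O6 = 0.01345 x 176.12 = 2.369 g, so %C6H8O6 = 2.369/4.2058 x 100 = 56.3%.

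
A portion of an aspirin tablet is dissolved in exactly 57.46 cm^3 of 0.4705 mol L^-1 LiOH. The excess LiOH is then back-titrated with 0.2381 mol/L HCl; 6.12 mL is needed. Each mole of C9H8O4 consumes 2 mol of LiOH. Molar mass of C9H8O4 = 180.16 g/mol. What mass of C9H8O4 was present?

Total n(LiOH) added = 0.4705 x 0.05746 = 0.02703 mol.
n(HCl) used = 0.2381 x 0.006120 = 0.001457 mol, which equals the excess n(LiOH).
So n(LiOH) consumed by the sample = 0.02703 - 0.001457 = 0.02558 mol.
n(C9H8O4) = 0.02558 / 2 = 0.01279 mol.
mass = 0.01279 mol x 180.16 g/mol = 2.30 g.

2.30 g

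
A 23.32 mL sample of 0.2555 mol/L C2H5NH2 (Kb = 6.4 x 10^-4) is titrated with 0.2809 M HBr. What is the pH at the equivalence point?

n(C2H5NH2) = 0.2555 x 0.02332 = 0.005958 mol; V(HBr) at equivalence = 0.005958/0.2809 = 0.02121 L.
At equivalence the base is fully converted to C2H5NH3+; total volume = 0.04453 L, so [C2H5NH3+] = 0.005958/0.04453 = 0.1338 M.
Ka(C2H5NH3+) = Kw/Kb = 1.0e-14 / 6.4 x 10^-4 = 1.56e-11.
[H^+] = sqrt(Ka x [C2H5NH3+]) = sqrt(1.56e-11 x 0.1338) = 1.45e-6 M.
pH = -log(1.45e-6) = 5.84.

5.84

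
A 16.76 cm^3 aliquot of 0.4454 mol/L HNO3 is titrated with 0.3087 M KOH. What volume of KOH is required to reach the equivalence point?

24.2 mL

n(HNO3) = 0.4454 mol/L x 0.01676 L = 0.007465 mol.
At equivalence n(KOH) = n(HNO3) = 0.007465 mol.
V(KOH) = 0.007465 / 0.3087 = 0.02418 L = 24.2 mL.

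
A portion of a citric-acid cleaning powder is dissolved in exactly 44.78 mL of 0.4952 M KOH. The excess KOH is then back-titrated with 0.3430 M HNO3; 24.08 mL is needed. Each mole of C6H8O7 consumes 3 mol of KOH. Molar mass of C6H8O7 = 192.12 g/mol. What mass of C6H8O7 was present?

0.891 g

Total n(KOH) added = 0.4952 x 0.04478 = 0.02218 mol.
n(HNO3) used = 0.3430 x 0.02408 = 0.008259 mol, which equals the excess n(KOH).
So n(KOH) consumed by the sample = 0.02218 - 0.008259 = 0.01392 mol.
n(C6H8O7) = 0.01392 / 3 = 0.004639 mol.
mass = 0.004639 mol x 192.12 g/mol = 0.891 g.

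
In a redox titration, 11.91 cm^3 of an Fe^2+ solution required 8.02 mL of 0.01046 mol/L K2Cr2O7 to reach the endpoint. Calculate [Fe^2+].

n(K2Cr2O7) = 0.01046 x 0.008020 = 8.389e-5 mol.
From the balanced equation, 1 mol K2Cr2O7 reacts with 6 mol Fe^2+, so n(Fe^2+) = 8.389e-5 x 6/1 = 0.0005033 mol.
[Fe^2+] = 0.0005033 / 0.01191 L = 0.0423 M.

0.0423 M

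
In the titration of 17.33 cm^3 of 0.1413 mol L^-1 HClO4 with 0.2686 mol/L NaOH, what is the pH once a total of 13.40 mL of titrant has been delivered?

n(acid) = 0.1413 x 0.01733 = 0.002449 mol; n(NaOH) added = 0.2686 x 0.01340 = 0.003599 mol.
Base is in excess by 0.003599 - 0.002449 = 0.001151 mol in a total volume of 0.03073 L.
[OH^-] = 0.001151/0.03073 = 0.03744 M, so pOH = 1.43 and pH = 14.00 - 1.43 = 12.57.

12.57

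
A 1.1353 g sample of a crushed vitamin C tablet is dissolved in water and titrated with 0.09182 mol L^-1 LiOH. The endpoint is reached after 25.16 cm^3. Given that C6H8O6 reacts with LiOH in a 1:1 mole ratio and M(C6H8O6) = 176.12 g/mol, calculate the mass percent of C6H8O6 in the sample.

n(LiOH) = 0.09182 x 0.02516 = 0.002310 mol.
n(C6H8O6) = 0.002310 / 1 = 0.002310 mol.
mass of C6H8O6 = 0.002310 x 176.12 = 0.4069 g.
% purity = 0.4069 / 1.1353 x 100 = 35.8%.

35.8%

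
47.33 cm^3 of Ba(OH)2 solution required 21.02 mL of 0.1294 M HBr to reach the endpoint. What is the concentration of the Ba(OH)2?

n(HBr) delivered = 0.1294 x 0.02102 = 0.002720 mol.
The reaction is 1 Ba(OH)2 + 2 HBr, so n(Ba(OH)2) = 0.002720 x 1/2 = 0.001360 mol.
[Ba(OH)2] = 0.001360 mol / 0.04733 L = 0.0287 M.

0.0287 M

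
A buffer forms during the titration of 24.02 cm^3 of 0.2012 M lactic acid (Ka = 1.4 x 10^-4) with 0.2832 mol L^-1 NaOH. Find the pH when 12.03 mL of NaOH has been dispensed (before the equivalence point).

4.23

Initial n(HC3H5O3) = 0.2012 x 0.02402 = 0.004833 mol.
n(NaOH) added = 0.2832 x 0.01203 = 0.003407 mol, converting that many moles of HC3H5O3 to C3H5O3-.
Remaining n(HC3H5O3) = 0.001426 mol; n(C3H5O3-) = 0.003407 mol.
By Henderson-Hasselbalch, pH = pKa + log([A^-]/[HA]) = 3.85 + log(0.003407/0.001426) = 3.85 + (+0.38) = 4.23.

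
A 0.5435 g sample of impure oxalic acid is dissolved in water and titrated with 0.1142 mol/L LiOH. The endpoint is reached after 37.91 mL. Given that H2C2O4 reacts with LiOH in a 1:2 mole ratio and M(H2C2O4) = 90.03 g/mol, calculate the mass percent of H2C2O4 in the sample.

n(LiOH) = 0.1142 x 0.03791 = 0.004329 mol.
n(H2C2O4) = 0.004329 / 2 = 0.002165 mol.
mass of H2C2O4 = 0.002165 x 90.03 = 0.1949 g.
% purity = 0.1949 / 0.5435 x 100 = 35.9%.

35.9%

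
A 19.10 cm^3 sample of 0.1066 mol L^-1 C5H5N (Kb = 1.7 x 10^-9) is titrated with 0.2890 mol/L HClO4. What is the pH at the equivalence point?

n(C5H5N) = 0.1066 x 0.01910 = 0.002036 mol; V(HClO4) at equivalence = 0.002036/0.2890 = 0.007045 L.
At equivalence the base is fully converted to C5H5NH+; total volume = 0.02615 L, so [C5H5NH+] = 0.002036/0.02615 = 0.07788 M.
Ka(C5H5NH+) = Kw/Kb = 1.0e-14 / 1.7 x 10^-9 = 5.88e-6.
[H^+] = sqrt(Ka x [C5H5NH+]) = sqrt(5.88e-6 x 0.07788) = 0.000677 M.
pH = -log(0.000677) = 3.17.

3.17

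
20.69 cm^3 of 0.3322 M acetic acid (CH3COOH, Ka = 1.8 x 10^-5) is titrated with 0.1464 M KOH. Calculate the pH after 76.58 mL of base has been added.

n(acid) = 0.3322 x 0.02069 = 0.006873 mol; n(KOH) added = 0.1464 x 0.07658 = 0.01121 mol.
Base is in excess by 0.01121 - 0.006873 = 0.004338 mol in a total volume of 0.09727 L.
[OH^-] = 0.004338/0.09727 = 0.04460 M, so pOH = 1.35 and pH = 14.00 - 1.35 = 12.65.

12.65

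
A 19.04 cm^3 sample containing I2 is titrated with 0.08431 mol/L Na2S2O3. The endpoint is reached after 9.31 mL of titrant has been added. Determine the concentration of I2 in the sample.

0.0206 M

n(Na2S2O3) = 0.08431 x 0.009310 = 0.0007849 mol.
From the balanced equation, 2 mol Na2S2O3 reacts with 1 mol I2, so n(I2) = 0.0007849 x 1/2 = 0.0003925 mol.
[I2] = 0.0003925 / 0.01904 L = 0.0206 M.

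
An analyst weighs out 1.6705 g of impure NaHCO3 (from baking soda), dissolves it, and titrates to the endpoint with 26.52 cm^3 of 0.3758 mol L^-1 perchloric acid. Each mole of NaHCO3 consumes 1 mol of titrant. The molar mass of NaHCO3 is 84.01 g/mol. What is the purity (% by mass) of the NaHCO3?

50.1%

n(HClO4) = 0.3758 x 0.02652 = 0.009966 mol.
n(NaHCO3) = 0.009966 / 1 = 0.009966 mol.
mass of NaHCO3 = 0.009966 x 84.01 = 0.8373 g.
% purity = 0.8373 / 1.6705 x 100 = 50.1%.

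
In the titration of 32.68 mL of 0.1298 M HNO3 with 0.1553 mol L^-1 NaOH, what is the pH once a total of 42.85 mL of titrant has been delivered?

12.50

n(acid) = 0.1298 x 0.03268 = 0.004242 mol; n(NaOH) added = 0.1553 x 0.04285 = 0.006655 mol.
Base is in excess by 0.006655 - 0.004242 = 0.002413 mol in a total volume of 0.07553 L.
[OH^-] = 0.002413/0.07553 = 0.03194 M, so pOH = 1.50 and pH = 14.00 - 1.50 = 12.50.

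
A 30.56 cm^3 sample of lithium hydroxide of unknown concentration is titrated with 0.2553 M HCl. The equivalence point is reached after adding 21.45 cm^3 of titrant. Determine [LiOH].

0.179 M

n(HCl) delivered = 0.2553 x 0.02145 = 0.005476 mol.
For a 1:1 reaction, n(LiOH) = 0.005476 mol.
[LiOH] = 0.005476 mol / 0.03056 L = 0.179 M.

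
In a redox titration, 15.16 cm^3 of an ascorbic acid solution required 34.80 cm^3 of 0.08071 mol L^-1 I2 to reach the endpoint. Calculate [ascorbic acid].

0.185 M

n(I2) = 0.08071 x 0.03480 = 0.002809 mol.
From the balanced equation, 1 mol I2 reacts with 1 mol ascorbic acid, so n(ascorbic acid) = 0.002809 x 1/1 = 0.002809 mol.
[ascorbic acid] = 0.002809 / 0.01516 L = 0.185 M.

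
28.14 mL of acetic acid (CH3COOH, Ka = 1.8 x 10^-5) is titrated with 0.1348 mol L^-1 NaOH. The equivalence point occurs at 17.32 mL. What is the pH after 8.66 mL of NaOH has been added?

4.74

8.66 mL is exactly half the equivalence volume (17.32/2), i.e. the half-equivalence point.
There, n(HA) = n(A^-), so pH = pKa = -log(1.8 x 10^-5) = 4.74.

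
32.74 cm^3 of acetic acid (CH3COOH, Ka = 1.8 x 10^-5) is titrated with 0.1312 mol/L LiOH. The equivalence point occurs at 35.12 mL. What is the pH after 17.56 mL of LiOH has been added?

4.74

17.56 mL is exactly half the equivalence volume (35.12/2), i.e. the half-equivalence point.
There, n(HA) = n(A^-), so pH = pKa = -log(1.8 x 10^-5) = 4.74.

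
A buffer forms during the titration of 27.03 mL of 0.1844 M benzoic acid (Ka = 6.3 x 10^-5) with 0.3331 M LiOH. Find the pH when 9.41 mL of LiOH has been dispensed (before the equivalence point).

4.43

Initial n(C6H5COOH) = 0.1844 x 0.02703 = 0.004984 mol.
n(LiOH) added = 0.3331 x 0.009410 = 0.003134 mol, converting that many moles of C6H5COOH to C6H5COO-.
Remaining n(C6H5COOH) = 0.001850 mol; n(C6H5COO-) = 0.003134 mol.
By Henderson-Hasselbalch, pH = pKa + log([A^-]/[HA]) = 4.20 + log(0.003134/0.001850) = 4.20 + (+0.23) = 4.43.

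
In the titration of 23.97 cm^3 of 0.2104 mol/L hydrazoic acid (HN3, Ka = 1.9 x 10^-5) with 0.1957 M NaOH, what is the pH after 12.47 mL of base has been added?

4.69

Initial n(HN3) = 0.2104 x 0.02397 = 0.005043 mol.
n(NaOH) added = 0.1957 x 0.01247 = 0.002440 mol, converting that many moles of HN3 to N3-.
Remaining n(HN3) = 0.002603 mol; n(N3-) = 0.002440 mol.
By Henderson-Hasselbalch, pH = pKa + log([A^-]/[HA]) = 4.72 + log(0.002440/0.002603) = 4.72 + (-0.03) = 4.69.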